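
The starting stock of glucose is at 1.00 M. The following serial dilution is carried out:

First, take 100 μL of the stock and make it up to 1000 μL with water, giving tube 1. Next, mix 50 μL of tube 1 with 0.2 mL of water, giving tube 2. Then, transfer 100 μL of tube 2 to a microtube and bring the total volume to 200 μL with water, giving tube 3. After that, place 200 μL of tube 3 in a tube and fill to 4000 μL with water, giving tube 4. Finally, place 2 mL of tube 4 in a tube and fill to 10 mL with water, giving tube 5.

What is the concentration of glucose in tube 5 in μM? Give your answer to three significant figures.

100 μM

Step 1: 100 μL brought to 1000 μL → factor 1000/100 = 10
Step 2: 50 μL + 0.2 mL = 250 μL total → factor 250/50 = 5
Step 3: 100 μL brought to 200 μL → factor 200/100 = 2
Step 4: 200 μL brought to 4000 μL → factor 4000/200 = 20
Step 5: 2 mL brought to 10 mL → factor 10/2 = 5
Overall dilution factor = 10 × 5 × 2 × 20 × 5 = 10000
Final = 1.00 M / 10000 = 0.0001000 M = 100 μM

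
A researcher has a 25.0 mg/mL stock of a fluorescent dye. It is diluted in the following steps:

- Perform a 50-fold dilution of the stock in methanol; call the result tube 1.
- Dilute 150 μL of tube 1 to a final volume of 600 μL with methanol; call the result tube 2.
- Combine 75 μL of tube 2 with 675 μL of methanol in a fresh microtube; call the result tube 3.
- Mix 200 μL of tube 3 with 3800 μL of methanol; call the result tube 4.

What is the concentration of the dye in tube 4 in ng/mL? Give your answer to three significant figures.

625 ng/mL

Step 1: 50-fold → factor 50
Step 2: 150 μL brought to 600 μL → factor 600/150 = 4
Step 3: 75 μL + 675 μL = 750 μL total → factor 750/75 = 10
Step 4: 200 μL + 3800 μL = 4000 μL total → factor 4000/200 = 20
Overall dilution factor = 50 × 4 × 10 × 20 = 40000
Final = 25.0 mg/mL / 40000 = 0.0006250 mg/mL = 625 ng/mL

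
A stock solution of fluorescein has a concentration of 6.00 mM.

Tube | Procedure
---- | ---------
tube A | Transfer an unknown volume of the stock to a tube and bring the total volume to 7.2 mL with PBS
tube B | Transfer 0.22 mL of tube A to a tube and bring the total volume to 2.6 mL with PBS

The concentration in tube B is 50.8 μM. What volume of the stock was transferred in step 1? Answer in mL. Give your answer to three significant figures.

0.720 mL

Step 1: v brought to 7.2 mL → factor = 7.2 mL/v
Step 2: 0.22 mL brought to 2.6 mL → factor 2.6/0.22 = 11.818
Product of known-step factors = 11.818
Overall factor = 6.00 mM / (50.8 μM) = 118.11
Step-1 factor = 118.11 / 11.818 = 9.9939
v = 7.2 mL / 9.9939 = 0.720 mL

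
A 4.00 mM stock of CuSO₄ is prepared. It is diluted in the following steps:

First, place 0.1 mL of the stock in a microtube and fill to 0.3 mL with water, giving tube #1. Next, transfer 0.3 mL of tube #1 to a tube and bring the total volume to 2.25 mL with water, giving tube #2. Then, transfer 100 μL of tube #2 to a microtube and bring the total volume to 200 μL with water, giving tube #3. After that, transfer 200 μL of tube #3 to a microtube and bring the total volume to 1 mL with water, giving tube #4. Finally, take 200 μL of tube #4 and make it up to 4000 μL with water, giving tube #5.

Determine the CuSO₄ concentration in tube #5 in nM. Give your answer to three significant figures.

Step 1: 0.1 mL brought to 0.3 mL → factor 0.3/0.1 = 3
Step 2: 0.3 mL brought to 2.25 mL → factor 2.25/0.3 = 7.5
Step 3: 100 μL brought to 200 μL → factor 200/100 = 2
Step 4: 200 μL brought to 1 mL → factor 1000/200 = 5
Step 5: 200 μL brought to 4000 μL → factor 4000/200 = 20
Overall dilution factor = 3 × 7.5 × 2 × 5 × 20 = 4500
Final = 4.00 mM / 4500 = 0.0008889 mM = 889 nM

889 nM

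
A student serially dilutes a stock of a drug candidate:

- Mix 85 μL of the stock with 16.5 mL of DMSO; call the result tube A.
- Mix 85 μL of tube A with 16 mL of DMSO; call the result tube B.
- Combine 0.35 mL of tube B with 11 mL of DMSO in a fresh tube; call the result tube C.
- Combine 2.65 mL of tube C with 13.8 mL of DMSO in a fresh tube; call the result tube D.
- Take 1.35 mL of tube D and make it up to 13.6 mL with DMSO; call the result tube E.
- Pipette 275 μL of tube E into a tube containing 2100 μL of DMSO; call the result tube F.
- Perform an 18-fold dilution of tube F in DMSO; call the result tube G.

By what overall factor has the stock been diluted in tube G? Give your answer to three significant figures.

1.16 × 10^10

Step 1: 85 μL + 16.5 mL = 16585 μL total → factor 16585/85 = 195.12
Step 2: 85 μL + 16 mL = 16085 μL total → factor 16085/85 = 189.24
Step 3: 0.35 mL + 11 mL = 11.35 mL total → factor 11.35/0.35 = 32.429
Step 4: 2.65 mL + 13.8 mL = 16.45 mL total → factor 16.45/2.65 = 6.2075
Step 5: 1.35 mL brought to 13.6 mL → factor 13.6/1.35 = 10.074
Step 6: 275 μL + 2100 μL = 2375 μL total → factor 2375/275 = 8.6364
Step 7: 18-fold → factor 18
Overall dilution factor = 195.12 × 189.24 × 32.429 × 6.2075 × 10.074 × 8.6364 × 18 = 1.164 × 10^10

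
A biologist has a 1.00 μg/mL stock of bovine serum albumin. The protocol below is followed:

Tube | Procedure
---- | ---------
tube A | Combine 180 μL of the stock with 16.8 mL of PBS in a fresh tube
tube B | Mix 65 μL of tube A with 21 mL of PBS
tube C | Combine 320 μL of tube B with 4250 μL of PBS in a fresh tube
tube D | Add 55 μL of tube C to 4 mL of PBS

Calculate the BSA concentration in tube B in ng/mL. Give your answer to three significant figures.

0.0327 ng/mL

Step 1: 180 μL + 16.8 mL = 16980 μL total → factor 16980/180 = 94.333
Step 2: 65 μL + 21 mL = 21065 μL total → factor 21065/65 = 324.08
Dilution factor through tube B = 94.333 × 324.08 = 30571
[tube B] = 1.00 μg/mL / 30571 = 3.271 × 10^-5 μg/mL = 0.0327 ng/mL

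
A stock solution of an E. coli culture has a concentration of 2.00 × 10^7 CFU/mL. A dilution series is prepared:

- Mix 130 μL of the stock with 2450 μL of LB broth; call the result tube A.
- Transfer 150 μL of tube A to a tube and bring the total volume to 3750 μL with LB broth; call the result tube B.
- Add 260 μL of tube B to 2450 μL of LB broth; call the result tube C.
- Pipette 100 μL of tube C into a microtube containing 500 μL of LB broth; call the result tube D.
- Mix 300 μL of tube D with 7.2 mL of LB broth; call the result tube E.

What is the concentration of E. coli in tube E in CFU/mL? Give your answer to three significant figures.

Step 1: 130 μL + 2450 μL = 2580 μL total → factor 2580/130 = 19.846
Step 2: 150 μL brought to 3750 μL → factor 3750/150 = 25
Step 3: 260 μL + 2450 μL = 2710 μL total → factor 2710/260 = 10.423
Step 4: 100 μL + 500 μL = 600 μL total → factor 600/100 = 6
Step 5: 300 μL + 7.2 mL = 7500 μL total → factor 7500/300 = 25
Overall dilution factor = 19.846 × 25 × 10.423 × 6 × 25 = 7.7572 × 10^5
Final = 2.00 × 10^7 CFU/mL / 7.7572 × 10^5 = 25.8 CFU/mL

25.8 CFU/mL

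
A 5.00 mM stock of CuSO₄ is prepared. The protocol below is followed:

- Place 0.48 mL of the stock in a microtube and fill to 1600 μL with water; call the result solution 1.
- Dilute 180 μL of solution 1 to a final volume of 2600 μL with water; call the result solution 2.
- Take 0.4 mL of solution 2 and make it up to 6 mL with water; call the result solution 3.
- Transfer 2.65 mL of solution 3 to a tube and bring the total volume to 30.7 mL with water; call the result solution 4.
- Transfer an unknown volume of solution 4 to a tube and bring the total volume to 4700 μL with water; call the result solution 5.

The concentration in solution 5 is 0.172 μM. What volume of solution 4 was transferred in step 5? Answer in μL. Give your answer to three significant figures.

Step 1: 0.48 mL brought to 1600 μL → factor 1.6/0.48 = 3.3333
Step 2: 180 μL brought to 2600 μL → factor 2600/180 = 14.444
Step 3: 0.4 mL brought to 6 mL → factor 6/0.4 = 15
Step 4: 2.65 mL brought to 30.7 mL → factor 30.7/2.65 = 11.585
Step 5: v brought to 4700 μL → factor = 4700 μL/v
Product of known-step factors = 8366.9
Overall factor = 5.00 mM / (0.172 μM) = 29070
Step-5 factor = 29070 / 8366.9 = 3.4744
v = 4700 μL / 3.4744 = 1.35 × 10^3 μL

1.35 × 10^3 μL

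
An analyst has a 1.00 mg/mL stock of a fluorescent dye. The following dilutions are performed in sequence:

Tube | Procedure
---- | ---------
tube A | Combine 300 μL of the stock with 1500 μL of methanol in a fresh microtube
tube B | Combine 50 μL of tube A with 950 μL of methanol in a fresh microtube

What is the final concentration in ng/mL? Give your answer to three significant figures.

8.33 × 10^3 ng/mL

Step 1: 300 μL + 1500 μL = 1800 μL total → factor 1800/300 = 6
Step 2: 50 μL + 950 μL = 1000 μL total → factor 1000/50 = 20
Overall dilution factor = 6 × 20 = 120
Final = 1.00 mg/mL / 120 = 0.008333 mg/mL = 8.33 × 10^3 ng/mL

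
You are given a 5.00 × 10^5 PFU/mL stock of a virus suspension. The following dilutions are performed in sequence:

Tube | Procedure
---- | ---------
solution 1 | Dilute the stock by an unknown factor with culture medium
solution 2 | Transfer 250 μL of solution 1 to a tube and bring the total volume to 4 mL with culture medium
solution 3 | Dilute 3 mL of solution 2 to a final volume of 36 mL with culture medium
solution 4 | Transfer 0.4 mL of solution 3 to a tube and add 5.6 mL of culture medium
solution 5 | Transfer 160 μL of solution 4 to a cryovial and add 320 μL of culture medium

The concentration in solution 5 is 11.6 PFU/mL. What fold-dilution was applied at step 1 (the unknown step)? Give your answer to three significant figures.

Step 1: unknown factor x
Step 2: 250 μL brought to 4 mL → factor 4000/250 = 16
Step 3: 3 mL brought to 36 mL → factor 36/3 = 12
Step 4: 0.4 mL + 5.6 mL = 6 mL total → factor 6/0.4 = 15
Step 5: 160 μL + 320 μL = 480 μL total → factor 480/160 = 3
Product of known-step factors = 8640
Overall factor = 5.00 × 10^5 PFU/mL / (11.6 PFU/mL) = 43103
x = 43103 / 8640 = 4.99

4.99-fold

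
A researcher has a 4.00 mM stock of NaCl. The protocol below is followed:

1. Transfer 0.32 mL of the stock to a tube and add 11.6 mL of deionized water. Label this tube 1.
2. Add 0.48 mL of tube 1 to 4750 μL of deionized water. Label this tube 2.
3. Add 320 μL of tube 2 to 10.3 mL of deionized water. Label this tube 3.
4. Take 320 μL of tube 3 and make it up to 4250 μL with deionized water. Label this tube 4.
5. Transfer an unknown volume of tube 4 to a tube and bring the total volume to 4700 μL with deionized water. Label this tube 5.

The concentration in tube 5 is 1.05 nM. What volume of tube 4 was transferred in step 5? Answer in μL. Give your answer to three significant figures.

Step 1: 0.32 mL + 11.6 mL = 11.92 mL total → factor 11.92/0.32 = 37.25
Step 2: 0.48 mL + 4750 μL = 5.23 mL total → factor 5.23/0.48 = 10.896
Step 3: 320 μL + 10.3 mL = 10620 μL total → factor 10620/320 = 33.188
Step 4: 320 μL brought to 4250 μL → factor 4250/320 = 13.281
Step 5: v brought to 4700 μL → factor = 4700 μL/v
Product of known-step factors = 1.789 × 10^5
Overall factor = 4.00 mM / (1.05 nM) = 3.8095 × 10^6
Step-5 factor = 3.8095 × 10^6 / 1.789 × 10^5 = 21.295
v = 4700 μL / 21.295 = 221 μL

221 μL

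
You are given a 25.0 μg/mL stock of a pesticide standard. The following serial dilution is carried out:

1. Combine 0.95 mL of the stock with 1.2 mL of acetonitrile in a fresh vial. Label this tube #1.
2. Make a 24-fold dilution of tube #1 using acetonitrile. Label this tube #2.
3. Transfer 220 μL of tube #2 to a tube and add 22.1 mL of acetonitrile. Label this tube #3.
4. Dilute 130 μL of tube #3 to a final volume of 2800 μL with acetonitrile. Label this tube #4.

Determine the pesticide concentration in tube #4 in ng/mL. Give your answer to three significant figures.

Step 1: 0.95 mL + 1.2 mL = 2.15 mL total → factor 2.15/0.95 = 2.2632
Step 2: 24-fold → factor 24
Step 3: 220 μL + 22.1 mL = 22320 μL total → factor 22320/220 = 101.45
Step 4: 130 μL brought to 2800 μL → factor 2800/130 = 21.538
Overall dilution factor = 2.2632 × 24 × 101.45 × 21.538 = 1.1869 × 10^5
Final = 25.0 μg/mL / 1.1869 × 10^5 = 0.0002106 μg/mL = 0.211 ng/mL

0.211 ng/mL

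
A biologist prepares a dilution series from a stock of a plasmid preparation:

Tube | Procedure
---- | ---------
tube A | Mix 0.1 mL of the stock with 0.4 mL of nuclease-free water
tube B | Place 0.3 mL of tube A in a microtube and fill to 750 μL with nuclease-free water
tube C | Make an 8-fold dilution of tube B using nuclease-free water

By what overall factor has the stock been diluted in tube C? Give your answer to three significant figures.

100

Step 1: 0.1 mL + 0.4 mL = 0.5 mL total → factor 0.5/0.1 = 5
Step 2: 0.3 mL brought to 750 μL → factor 0.75/0.3 = 2.5
Step 3: 8-fold → factor 8
Overall dilution factor = 5 × 2.5 × 8 = 100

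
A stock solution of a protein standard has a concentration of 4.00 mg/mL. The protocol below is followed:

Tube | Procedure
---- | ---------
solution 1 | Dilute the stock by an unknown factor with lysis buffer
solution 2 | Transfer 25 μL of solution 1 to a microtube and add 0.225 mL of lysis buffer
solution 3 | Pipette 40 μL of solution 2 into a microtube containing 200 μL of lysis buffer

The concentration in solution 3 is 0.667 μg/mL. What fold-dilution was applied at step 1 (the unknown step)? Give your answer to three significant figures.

Step 1: unknown factor x
Step 2: 25 μL + 0.225 mL = 250 μL total → factor 250/25 = 10
Step 3: 40 μL + 200 μL = 240 μL total → factor 240/40 = 6
Product of known-step factors = 60
Overall factor = 4.00 mg/mL / (0.667 μg/mL) = 5997
x = 5997 / 60 = 100

100-fold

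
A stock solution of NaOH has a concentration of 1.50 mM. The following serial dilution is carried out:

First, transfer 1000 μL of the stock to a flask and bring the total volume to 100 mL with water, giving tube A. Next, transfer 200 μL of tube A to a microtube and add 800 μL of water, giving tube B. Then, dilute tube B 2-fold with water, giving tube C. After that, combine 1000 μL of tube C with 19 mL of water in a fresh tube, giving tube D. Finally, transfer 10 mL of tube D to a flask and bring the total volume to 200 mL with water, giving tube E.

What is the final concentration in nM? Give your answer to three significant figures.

Step 1: 1000 μL brought to 100 mL → factor 1 × 10^5/1000 = 100
Step 2: 200 μL + 800 μL = 1000 μL total → factor 1000/200 = 5
Step 3: 2-fold → factor 2
Step 4: 1000 μL + 19 mL = 20000 μL total → factor 20000/1000 = 20
Step 5: 10 mL brought to 200 mL → factor 200/10 = 20
Overall dilution factor = 100 × 5 × 2 × 20 × 20 = 4 × 10^5
Final = 1.50 mM / 4 × 10^5 = 3.750 × 10^-6 mM = 3.75 nM

3.75 nM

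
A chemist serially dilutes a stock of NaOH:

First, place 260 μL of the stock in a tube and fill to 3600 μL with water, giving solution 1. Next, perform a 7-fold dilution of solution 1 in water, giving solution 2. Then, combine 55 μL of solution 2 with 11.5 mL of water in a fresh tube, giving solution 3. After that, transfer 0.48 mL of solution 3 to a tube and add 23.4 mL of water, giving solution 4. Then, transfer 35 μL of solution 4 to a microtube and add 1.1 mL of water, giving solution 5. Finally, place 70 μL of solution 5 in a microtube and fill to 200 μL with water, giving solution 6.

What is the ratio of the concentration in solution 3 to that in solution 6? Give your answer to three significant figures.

4.61 × 10^3

Step 1: 260 μL brought to 3600 μL → factor 3600/260 = 13.846
Step 2: 7-fold → factor 7
Step 3: 55 μL + 11.5 mL = 11555 μL total → factor 11555/55 = 210.09
Step 4: 0.48 mL + 23.4 mL = 23.88 mL total → factor 23.88/0.48 = 49.75
Step 5: 35 μL + 1.1 mL = 1135 μL total → factor 1135/35 = 32.429
Step 6: 70 μL brought to 200 μL → factor 200/70 = 2.8571
Dilution factor to solution 3 = 20363; to solution 6 = 9.3861 × 10^7
[solution 3]/[solution 6] = (factor to solution 6)/(factor to solution 3) = 9.3861 × 10^7/20363 = 4.61 × 10^3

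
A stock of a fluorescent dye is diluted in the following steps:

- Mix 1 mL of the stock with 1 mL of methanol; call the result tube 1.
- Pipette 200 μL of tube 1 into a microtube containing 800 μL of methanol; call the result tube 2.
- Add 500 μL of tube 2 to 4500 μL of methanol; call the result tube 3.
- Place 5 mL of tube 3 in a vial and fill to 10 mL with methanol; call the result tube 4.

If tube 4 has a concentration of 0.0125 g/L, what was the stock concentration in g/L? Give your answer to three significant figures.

Step 1: 1 mL + 1 mL = 2 mL total → factor 2/1 = 2
Step 2: 200 μL + 800 μL = 1000 μL total → factor 1000/200 = 5
Step 3: 500 μL + 4500 μL = 5000 μL total → factor 5000/500 = 10
Step 4: 5 mL brought to 10 mL → factor 10/5 = 2
Overall dilution factor = 2 × 5 × 10 × 2 = 200
Stock = 0.0125 g/L × 200 = 2.50 g/L

2.50 g/L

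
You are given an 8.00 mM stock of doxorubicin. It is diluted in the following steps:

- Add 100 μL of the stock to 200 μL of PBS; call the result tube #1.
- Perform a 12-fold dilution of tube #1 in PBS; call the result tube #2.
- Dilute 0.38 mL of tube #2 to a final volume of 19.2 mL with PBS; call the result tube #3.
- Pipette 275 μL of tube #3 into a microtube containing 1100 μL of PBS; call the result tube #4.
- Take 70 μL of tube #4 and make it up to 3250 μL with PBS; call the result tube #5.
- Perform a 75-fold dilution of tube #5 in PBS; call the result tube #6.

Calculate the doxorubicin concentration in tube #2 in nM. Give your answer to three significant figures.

Step 1: 100 μL + 200 μL = 300 μL total → factor 300/100 = 3
Step 2: 12-fold → factor 12
Dilution factor through tube #2 = 3 × 12 = 36
[tube #2] = 8.00 mM / 36 = 0.2222 mM = 2.22 × 10^5 nM

2.22 × 10^5 nM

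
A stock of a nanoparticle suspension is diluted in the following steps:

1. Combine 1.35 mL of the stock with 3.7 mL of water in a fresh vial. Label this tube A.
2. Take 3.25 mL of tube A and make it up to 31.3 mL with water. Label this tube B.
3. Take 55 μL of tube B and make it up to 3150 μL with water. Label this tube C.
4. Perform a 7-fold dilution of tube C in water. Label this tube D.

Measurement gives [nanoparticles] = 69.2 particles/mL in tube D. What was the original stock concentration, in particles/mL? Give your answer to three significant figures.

Step 1: 1.35 mL + 3.7 mL = 5.05 mL total → factor 5.05/1.35 = 3.7407
Step 2: 3.25 mL brought to 31.3 mL → factor 31.3/3.25 = 9.6308
Step 3: 55 μL brought to 3150 μL → factor 3150/55 = 57.273
Step 4: 7-fold → factor 7
Overall dilution factor = 3.7407 × 9.6308 × 57.273 × 7 = 14443
Stock = 69.2 particles/mL × 14443 = 9.99 × 10^5 particles/mL

9.99 × 10^5 particles/mL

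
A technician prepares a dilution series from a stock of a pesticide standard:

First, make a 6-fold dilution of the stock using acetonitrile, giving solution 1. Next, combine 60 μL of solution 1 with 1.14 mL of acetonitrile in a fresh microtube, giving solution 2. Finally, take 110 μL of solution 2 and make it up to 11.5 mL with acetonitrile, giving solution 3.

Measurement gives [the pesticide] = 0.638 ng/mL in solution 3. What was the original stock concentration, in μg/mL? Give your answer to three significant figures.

Step 1: 6-fold → factor 6
Step 2: 60 μL + 1.14 mL = 1200 μL total → factor 1200/60 = 20
Step 3: 110 μL brought to 11.5 mL → factor 11500/110 = 104.55
Overall dilution factor = 6 × 20 × 104.55 = 12545
Stock = 0.638 ng/mL × 12545 = 8004 ng/mL = 8.00 μg/mL

8.00 μg/mL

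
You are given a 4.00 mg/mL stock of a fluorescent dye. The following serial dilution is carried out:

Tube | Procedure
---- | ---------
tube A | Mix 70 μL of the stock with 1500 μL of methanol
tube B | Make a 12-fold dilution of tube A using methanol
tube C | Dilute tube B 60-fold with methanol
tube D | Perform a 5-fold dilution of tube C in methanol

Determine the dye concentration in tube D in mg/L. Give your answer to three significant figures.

Step 1: 70 μL + 1500 μL = 1570 μL total → factor 1570/70 = 22.429
Step 2: 12-fold → factor 12
Step 3: 60-fold → factor 60
Step 4: 5-fold → factor 5
Overall dilution factor = 22.429 × 12 × 60 × 5 = 80743
Final = 4.00 mg/mL / 80743 = 4.954 × 10^-5 mg/mL = 0.0495 mg/L

0.0495 mg/L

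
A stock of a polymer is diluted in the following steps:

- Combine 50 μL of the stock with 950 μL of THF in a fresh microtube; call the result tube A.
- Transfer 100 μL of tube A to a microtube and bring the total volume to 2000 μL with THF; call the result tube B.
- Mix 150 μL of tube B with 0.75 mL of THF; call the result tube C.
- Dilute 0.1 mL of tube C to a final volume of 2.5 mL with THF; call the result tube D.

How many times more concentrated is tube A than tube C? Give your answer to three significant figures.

120

Step 1: 50 μL + 950 μL = 1000 μL total → factor 1000/50 = 20
Step 2: 100 μL brought to 2000 μL → factor 2000/100 = 20
Step 3: 150 μL + 0.75 mL = 900 μL total → factor 900/150 = 6
Dilution factor to tube A = 20; to tube C = 2400
[tube A]/[tube C] = (factor to tube C)/(factor to tube A) = 2400/20 = 120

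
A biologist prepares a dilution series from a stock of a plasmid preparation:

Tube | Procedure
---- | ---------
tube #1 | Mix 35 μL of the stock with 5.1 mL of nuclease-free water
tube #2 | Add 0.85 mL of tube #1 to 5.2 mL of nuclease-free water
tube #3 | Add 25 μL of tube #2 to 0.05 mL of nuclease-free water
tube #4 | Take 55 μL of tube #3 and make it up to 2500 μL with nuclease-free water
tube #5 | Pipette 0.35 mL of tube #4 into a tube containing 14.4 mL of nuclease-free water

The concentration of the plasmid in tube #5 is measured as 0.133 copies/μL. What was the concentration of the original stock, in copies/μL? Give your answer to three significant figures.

Step 1: 35 μL + 5.1 mL = 5135 μL total → factor 5135/35 = 146.71
Step 2: 0.85 mL + 5.2 mL = 6.05 mL total → factor 6.05/0.85 = 7.1176
Step 3: 25 μL + 0.05 mL = 75 μL total → factor 75/25 = 3
Step 4: 55 μL brought to 2500 μL → factor 2500/55 = 45.455
Step 5: 0.35 mL + 14.4 mL = 14.75 mL total → factor 14.75/0.35 = 42.143
Overall dilution factor = 146.71 × 7.1176 × 3 × 45.455 × 42.143 = 6.0011 × 10^6
Stock = 0.133 copies/μL × 6.0011 × 10^6 = 7.98 × 10^5 copies/μL

7.98 × 10^5 copies/μL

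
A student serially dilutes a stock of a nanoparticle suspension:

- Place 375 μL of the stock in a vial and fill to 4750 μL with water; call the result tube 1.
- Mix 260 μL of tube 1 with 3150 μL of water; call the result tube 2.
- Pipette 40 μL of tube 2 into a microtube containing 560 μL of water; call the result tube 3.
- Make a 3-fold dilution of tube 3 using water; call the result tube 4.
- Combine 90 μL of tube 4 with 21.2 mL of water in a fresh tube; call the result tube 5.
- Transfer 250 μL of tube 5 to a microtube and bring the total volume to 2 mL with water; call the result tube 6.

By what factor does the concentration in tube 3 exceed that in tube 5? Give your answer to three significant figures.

Step 1: 375 μL brought to 4750 μL → factor 4750/375 = 12.667
Step 2: 260 μL + 3150 μL = 3410 μL total → factor 3410/260 = 13.115
Step 3: 40 μL + 560 μL = 600 μL total → factor 600/40 = 15
Step 4: 3-fold → factor 3
Step 5: 90 μL + 21.2 mL = 21290 μL total → factor 21290/90 = 236.56
Dilution factor to tube 3 = 2491.9; to tube 5 = 1.7684 × 10^6
[tube 3]/[tube 5] = (factor to tube 5)/(factor to tube 3) = 1.7684 × 10^6/2491.9 = 710

710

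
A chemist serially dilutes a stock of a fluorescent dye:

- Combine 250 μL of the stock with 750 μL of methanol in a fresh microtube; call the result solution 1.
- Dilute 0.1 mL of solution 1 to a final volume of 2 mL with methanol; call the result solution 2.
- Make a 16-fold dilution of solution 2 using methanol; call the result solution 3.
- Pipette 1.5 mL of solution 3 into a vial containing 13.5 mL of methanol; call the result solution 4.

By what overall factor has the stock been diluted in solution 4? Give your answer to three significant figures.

1.28 × 10^4

Step 1: 250 μL + 750 μL = 1000 μL total → factor 1000/250 = 4
Step 2: 0.1 mL brought to 2 mL → factor 2/0.1 = 20
Step 3: 16-fold → factor 16
Step 4: 1.5 mL + 13.5 mL = 15 mL total → factor 15/1.5 = 10
Overall dilution factor = 4 × 20 × 16 × 10 = 12800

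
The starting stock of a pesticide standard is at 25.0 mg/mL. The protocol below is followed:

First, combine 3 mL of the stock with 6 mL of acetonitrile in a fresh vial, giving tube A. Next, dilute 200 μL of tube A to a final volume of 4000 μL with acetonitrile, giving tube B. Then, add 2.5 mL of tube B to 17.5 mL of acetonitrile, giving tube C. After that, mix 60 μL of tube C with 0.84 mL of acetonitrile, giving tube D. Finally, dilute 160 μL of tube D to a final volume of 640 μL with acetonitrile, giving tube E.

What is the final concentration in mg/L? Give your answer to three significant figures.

0.868 mg/L

Step 1: 3 mL + 6 mL = 9 mL total → factor 9/3 = 3
Step 2: 200 μL brought to 4000 μL → factor 4000/200 = 20
Step 3: 2.5 mL + 17.5 mL = 20 mL total → factor 20/2.5 = 8
Step 4: 60 μL + 0.84 mL = 900 μL total → factor 900/60 = 15
Step 5: 160 μL brought to 640 μL → factor 640/160 = 4
Overall dilution factor = 3 × 20 × 8 × 15 × 4 = 28800
Final = 25.0 mg/mL / 28800 = 0.0008681 mg/mL = 0.868 mg/L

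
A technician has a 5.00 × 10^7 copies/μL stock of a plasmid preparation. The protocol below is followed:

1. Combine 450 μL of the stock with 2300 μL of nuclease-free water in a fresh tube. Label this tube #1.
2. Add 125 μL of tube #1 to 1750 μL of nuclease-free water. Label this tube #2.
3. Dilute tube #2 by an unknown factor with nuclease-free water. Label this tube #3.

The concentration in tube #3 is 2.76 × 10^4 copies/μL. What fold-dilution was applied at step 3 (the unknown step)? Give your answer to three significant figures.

19.8-fold

Step 1: 450 μL + 2300 μL = 2750 μL total → factor 2750/450 = 6.1111
Step 2: 125 μL + 1750 μL = 1875 μL total → factor 1875/125 = 15
Step 3: unknown factor x
Product of known-step factors = 91.667
Overall factor = 5.00 × 10^7 copies/μL / (2.76 × 10^4 copies/μL) = 1811.6
x = 1811.6 / 91.667 = 19.8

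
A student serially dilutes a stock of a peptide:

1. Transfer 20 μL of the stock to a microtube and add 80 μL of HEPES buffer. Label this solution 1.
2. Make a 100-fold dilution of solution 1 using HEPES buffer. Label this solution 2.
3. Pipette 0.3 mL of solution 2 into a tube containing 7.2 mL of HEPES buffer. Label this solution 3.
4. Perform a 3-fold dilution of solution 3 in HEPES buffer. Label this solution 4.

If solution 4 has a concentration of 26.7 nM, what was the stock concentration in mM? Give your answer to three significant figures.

Step 1: 20 μL + 80 μL = 100 μL total → factor 100/20 = 5
Step 2: 100-fold → factor 100
Step 3: 0.3 mL + 7.2 mL = 7.5 mL total → factor 7.5/0.3 = 25
Step 4: 3-fold → factor 3
Overall dilution factor = 5 × 100 × 25 × 3 = 37500
Stock = 26.7 nM × 37500 = 1.001 × 10^6 nM = 1.00 mM

1.00 mM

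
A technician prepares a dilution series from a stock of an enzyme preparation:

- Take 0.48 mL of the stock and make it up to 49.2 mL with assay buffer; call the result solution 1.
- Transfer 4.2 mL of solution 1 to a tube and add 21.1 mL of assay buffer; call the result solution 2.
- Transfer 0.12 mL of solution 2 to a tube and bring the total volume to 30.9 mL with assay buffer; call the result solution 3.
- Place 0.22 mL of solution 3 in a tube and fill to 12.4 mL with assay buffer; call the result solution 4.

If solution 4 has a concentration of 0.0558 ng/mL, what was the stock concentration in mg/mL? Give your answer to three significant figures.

0.500 mg/mL

Step 1: 0.48 mL brought to 49.2 mL → factor 49.2/0.48 = 102.5
Step 2: 4.2 mL + 21.1 mL = 25.3 mL total → factor 25.3/4.2 = 6.0238
Step 3: 0.12 mL brought to 30.9 mL → factor 30.9/0.12 = 257.5
Step 4: 0.22 mL brought to 12.4 mL → factor 12.4/0.22 = 56.364
Overall dilution factor = 102.5 × 6.0238 × 257.5 × 56.364 = 8.9613 × 10^6
Stock = 0.0558 ng/mL × 8.9613 × 10^6 = 5.000 × 10^5 ng/mL = 0.500 mg/mL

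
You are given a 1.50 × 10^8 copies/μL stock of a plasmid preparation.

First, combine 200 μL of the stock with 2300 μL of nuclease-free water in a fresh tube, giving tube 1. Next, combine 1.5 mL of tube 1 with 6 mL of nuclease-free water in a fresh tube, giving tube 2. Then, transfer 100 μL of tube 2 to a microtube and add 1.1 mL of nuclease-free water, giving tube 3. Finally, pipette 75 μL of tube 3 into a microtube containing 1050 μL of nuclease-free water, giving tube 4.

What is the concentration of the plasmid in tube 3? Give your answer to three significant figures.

Step 1: 200 μL + 2300 μL = 2500 μL total → factor 2500/200 = 12.5
Step 2: 1.5 mL + 6 mL = 7.5 mL total → factor 7.5/1.5 = 5
Step 3: 100 μL + 1.1 mL = 1200 μL total → factor 1200/100 = 12
Dilution factor through tube 3 = 12.5 × 5 × 12 = 750
[tube 3] = 1.50 × 10^8 copies/μL / 750 = 2.00 × 10^5 copies/μL

2.00 × 10^5 copies/μL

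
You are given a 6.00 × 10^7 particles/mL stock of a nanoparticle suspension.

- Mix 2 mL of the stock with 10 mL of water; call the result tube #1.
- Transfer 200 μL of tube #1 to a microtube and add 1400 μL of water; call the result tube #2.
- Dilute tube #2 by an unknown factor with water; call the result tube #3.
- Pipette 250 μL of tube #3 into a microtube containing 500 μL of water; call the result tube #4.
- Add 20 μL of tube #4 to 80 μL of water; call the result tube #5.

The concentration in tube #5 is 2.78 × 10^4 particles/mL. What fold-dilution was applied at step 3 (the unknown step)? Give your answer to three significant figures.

3.00-fold

Step 1: 2 mL + 10 mL = 12 mL total → factor 12/2 = 6
Step 2: 200 μL + 1400 μL = 1600 μL total → factor 1600/200 = 8
Step 3: unknown factor x
Step 4: 250 μL + 500 μL = 750 μL total → factor 750/250 = 3
Step 5: 20 μL + 80 μL = 100 μL total → factor 100/20 = 5
Product of known-step factors = 720
Overall factor = 6.00 × 10^7 particles/mL / (2.78 × 10^4 particles/mL) = 2158.3
x = 2158.3 / 720 = 3.00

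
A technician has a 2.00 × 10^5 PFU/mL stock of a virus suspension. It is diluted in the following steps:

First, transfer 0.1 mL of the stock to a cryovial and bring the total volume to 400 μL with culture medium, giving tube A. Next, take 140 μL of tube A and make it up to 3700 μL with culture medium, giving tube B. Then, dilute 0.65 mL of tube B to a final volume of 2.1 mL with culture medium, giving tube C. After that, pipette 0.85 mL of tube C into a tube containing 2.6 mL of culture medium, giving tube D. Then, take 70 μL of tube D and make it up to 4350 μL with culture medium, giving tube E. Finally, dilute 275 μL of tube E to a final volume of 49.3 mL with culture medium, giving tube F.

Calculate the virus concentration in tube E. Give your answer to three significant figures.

2.32 PFU/mL

Step 1: 0.1 mL brought to 400 μL → factor 0.4/0.1 = 4
Step 2: 140 μL brought to 3700 μL → factor 3700/140 = 26.429
Step 3: 0.65 mL brought to 2.1 mL → factor 2.1/0.65 = 3.2308
Step 4: 0.85 mL + 2.6 mL = 3.45 mL total → factor 3.45/0.85 = 4.0588
Step 5: 70 μL brought to 4350 μL → factor 4350/70 = 62.143
Dilution factor through tube E = 4 × 26.429 × 3.2308 × 4.0588 × 62.143 = 86145
[tube E] = 2.00 × 10^5 PFU/mL / 86145 = 2.32 PFU/mL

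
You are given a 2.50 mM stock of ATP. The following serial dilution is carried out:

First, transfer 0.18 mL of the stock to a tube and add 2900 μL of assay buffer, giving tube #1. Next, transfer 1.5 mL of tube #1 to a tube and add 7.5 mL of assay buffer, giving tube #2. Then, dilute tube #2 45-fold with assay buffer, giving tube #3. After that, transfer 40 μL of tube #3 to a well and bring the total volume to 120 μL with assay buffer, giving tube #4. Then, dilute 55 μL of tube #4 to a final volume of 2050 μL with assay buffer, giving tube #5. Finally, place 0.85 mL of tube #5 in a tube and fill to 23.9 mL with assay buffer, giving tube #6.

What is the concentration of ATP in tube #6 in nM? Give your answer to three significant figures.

Step 1: 0.18 mL + 2900 μL = 3.08 mL total → factor 3.08/0.18 = 17.111
Step 2: 1.5 mL + 7.5 mL = 9 mL total → factor 9/1.5 = 6
Step 3: 45-fold → factor 45
Step 4: 40 μL brought to 120 μL → factor 120/40 = 3
Step 5: 55 μL brought to 2050 μL → factor 2050/55 = 37.273
Step 6: 0.85 mL brought to 23.9 mL → factor 23.9/0.85 = 28.118
Overall dilution factor = 17.111 × 6 × 45 × 3 × 37.273 × 28.118 = 1.4526 × 10^7
Final = 2.50 mM / 1.4526 × 10^7 = 1.721 × 10^-7 mM = 0.172 nM

0.172 nM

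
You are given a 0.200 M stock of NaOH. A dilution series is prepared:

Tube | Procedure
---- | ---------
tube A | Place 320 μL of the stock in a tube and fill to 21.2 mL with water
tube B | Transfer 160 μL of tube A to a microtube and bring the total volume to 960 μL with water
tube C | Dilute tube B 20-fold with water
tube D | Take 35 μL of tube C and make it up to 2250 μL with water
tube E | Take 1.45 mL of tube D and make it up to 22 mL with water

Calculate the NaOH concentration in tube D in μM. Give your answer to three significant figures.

0.391 μM

Step 1: 320 μL brought to 21.2 mL → factor 21200/320 = 66.25
Step 2: 160 μL brought to 960 μL → factor 960/160 = 6
Step 3: 20-fold → factor 20
Step 4: 35 μL brought to 2250 μL → factor 2250/35 = 64.286
Dilution factor through tube D = 66.25 × 6 × 20 × 64.286 = 5.1107 × 10^5
[tube D] = 0.200 M / 5.1107 × 10^5 = 3.913 × 10^-7 M = 0.391 μM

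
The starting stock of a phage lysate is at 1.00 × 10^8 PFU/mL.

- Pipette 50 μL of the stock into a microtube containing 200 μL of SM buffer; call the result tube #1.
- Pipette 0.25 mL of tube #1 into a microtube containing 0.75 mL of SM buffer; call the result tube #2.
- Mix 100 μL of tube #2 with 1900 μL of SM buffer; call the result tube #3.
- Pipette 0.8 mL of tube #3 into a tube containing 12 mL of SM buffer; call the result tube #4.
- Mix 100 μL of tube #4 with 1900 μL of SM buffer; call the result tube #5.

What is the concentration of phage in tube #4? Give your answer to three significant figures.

1.56 × 10^4 PFU/mL

Step 1: 50 μL + 200 μL = 250 μL total → factor 250/50 = 5
Step 2: 0.25 mL + 0.75 mL = 1 mL total → factor 1/0.25 = 4
Step 3: 100 μL + 1900 μL = 2000 μL total → factor 2000/100 = 20
Step 4: 0.8 mL + 12 mL = 12.8 mL total → factor 12.8/0.8 = 16
Dilution factor through tube #4 = 5 × 4 × 20 × 16 = 6400
[tube #4] = 1.00 × 10^8 PFU/mL / 6400 = 1.56 × 10^4 PFU/mL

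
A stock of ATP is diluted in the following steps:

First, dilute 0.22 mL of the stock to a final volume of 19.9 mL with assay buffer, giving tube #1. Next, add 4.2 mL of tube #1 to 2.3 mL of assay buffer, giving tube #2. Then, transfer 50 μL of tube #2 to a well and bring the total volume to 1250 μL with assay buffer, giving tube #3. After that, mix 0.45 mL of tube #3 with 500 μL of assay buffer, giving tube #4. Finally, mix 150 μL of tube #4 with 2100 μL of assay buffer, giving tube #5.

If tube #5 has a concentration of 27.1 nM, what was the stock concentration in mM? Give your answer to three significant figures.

Step 1: 0.22 mL brought to 19.9 mL → factor 19.9/0.22 = 90.455
Step 2: 4.2 mL + 2.3 mL = 6.5 mL total → factor 6.5/4.2 = 1.5476
Step 3: 50 μL brought to 1250 μL → factor 1250/50 = 25
Step 4: 0.45 mL + 500 μL = 0.95 mL total → factor 0.95/0.45 = 2.1111
Step 5: 150 μL + 2100 μL = 2250 μL total → factor 2250/150 = 15
Overall dilution factor = 90.455 × 1.5476 × 25 × 2.1111 × 15 = 1.1082 × 10^5
Stock = 27.1 nM × 1.1082 × 10^5 = 3.003 × 10^6 nM = 3.00 mM

3.00 mM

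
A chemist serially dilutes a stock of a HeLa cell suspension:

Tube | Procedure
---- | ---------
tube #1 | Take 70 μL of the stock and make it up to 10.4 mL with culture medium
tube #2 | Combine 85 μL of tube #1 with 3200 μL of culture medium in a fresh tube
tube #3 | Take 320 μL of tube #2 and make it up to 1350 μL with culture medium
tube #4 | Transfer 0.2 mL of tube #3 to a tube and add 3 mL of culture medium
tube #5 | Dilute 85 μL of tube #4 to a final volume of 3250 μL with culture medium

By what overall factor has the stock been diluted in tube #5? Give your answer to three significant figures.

1.48 × 10^7

Step 1: 70 μL brought to 10.4 mL → factor 10400/70 = 148.57
Step 2: 85 μL + 3200 μL = 3285 μL total → factor 3285/85 = 38.647
Step 3: 320 μL brought to 1350 μL → factor 1350/320 = 4.2188
Step 4: 0.2 mL + 3 mL = 3.2 mL total → factor 3.2/0.2 = 16
Step 5: 85 μL brought to 3250 μL → factor 3250/85 = 38.235
Overall dilution factor = 148.57 × 38.647 × 4.2188 × 16 × 38.235 = 1.4819 × 10^7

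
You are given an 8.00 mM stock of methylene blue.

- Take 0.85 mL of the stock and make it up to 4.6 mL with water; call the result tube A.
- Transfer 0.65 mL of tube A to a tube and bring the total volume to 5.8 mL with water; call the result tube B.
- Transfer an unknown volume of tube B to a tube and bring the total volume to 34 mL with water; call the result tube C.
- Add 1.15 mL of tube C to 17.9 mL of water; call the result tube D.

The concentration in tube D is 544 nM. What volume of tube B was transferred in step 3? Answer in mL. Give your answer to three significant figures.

Step 1: 0.85 mL brought to 4.6 mL → factor 4.6/0.85 = 5.4118
Step 2: 0.65 mL brought to 5.8 mL → factor 5.8/0.65 = 8.9231
Step 3: v brought to 34 mL → factor = 34 mL/v
Step 4: 1.15 mL + 17.9 mL = 19.05 mL total → factor 19.05/1.15 = 16.565
Product of known-step factors = 799.93
Overall factor = 8.00 mM / (544 nM) = 14706
Step-3 factor = 14706 / 799.93 = 18.384
v = 34 mL / 18.384 = 1.85 mL

1.85 mL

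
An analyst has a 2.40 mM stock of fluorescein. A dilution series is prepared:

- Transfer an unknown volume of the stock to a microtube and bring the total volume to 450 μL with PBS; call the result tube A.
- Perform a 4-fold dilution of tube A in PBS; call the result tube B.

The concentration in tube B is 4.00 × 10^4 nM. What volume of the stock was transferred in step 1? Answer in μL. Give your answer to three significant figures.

Step 1: v brought to 450 μL → factor = 450 μL/v
Step 2: 4-fold → factor 4
Product of known-step factors = 4
Overall factor = 2.40 mM / (4.00 × 10^4 nM) = 60
Step-1 factor = 60 / 4 = 15
v = 450 μL / 15 = 30.0 μL

30.0 μL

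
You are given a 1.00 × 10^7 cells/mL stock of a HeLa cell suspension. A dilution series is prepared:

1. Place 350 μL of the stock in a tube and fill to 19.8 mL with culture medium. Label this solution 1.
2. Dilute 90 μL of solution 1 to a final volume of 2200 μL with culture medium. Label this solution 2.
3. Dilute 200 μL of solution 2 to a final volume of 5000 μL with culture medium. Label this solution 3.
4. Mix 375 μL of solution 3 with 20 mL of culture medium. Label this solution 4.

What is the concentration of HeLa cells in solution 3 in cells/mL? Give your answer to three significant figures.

Step 1: 350 μL brought to 19.8 mL → factor 19800/350 = 56.571
Step 2: 90 μL brought to 2200 μL → factor 2200/90 = 24.444
Step 3: 200 μL brought to 5000 μL → factor 5000/200 = 25
Dilution factor through solution 3 = 56.571 × 24.444 × 25 = 34571
[solution 3] = 1.00 × 10^7 cells/mL / 34571 = 289 cells/mL

289 cells/mL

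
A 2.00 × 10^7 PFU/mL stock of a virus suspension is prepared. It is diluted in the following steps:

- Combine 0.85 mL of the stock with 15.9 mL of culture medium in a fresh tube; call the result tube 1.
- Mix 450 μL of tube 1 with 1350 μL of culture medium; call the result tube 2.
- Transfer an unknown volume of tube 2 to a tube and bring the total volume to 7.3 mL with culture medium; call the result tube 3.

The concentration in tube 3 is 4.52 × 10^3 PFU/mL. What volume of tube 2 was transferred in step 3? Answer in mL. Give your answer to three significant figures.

Step 1: 0.85 mL + 15.9 mL = 16.75 mL total → factor 16.75/0.85 = 19.706
Step 2: 450 μL + 1350 μL = 1800 μL total → factor 1800/450 = 4
Step 3: v brought to 7.3 mL → factor = 7.3 mL/v
Product of known-step factors = 78.824
Overall factor = 2.00 × 10^7 PFU/mL / (4.52 × 10^3 PFU/mL) = 4424.8
Step-3 factor = 4424.8 / 78.824 = 56.135
v = 7.3 mL / 56.135 = 0.130 mL

0.130 mL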